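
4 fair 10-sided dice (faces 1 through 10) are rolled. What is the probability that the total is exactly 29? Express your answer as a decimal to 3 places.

There are 10^4 = 10000 equally likely outcomes.
The number of ordered 4-tuples from {1,…,10} summing to 29 is 348.
P(sum = 29) = 348/10000 = 87/2500 ≈ 0.035.

0.035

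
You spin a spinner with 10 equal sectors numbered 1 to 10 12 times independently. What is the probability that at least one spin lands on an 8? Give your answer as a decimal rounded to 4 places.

P(no spin lands on an 8) = (9/10)^12 ≈ 0.2824.
P(at least one) = 1 − 0.2824 = 0.7176.

0.7176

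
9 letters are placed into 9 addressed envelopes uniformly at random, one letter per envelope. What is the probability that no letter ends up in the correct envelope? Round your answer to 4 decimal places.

This is the derangement probability: permutations of 9 with no fixed point.
D(9) = 9! · (1 − 1/1! + 1/2! − ··· + (−1)^9/9!) = 133496.
P = 133496/362880 = 16687/45360 ≈ 0.3679.

0.3679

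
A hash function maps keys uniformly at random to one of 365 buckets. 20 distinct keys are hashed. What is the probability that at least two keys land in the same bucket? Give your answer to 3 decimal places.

0.411

It's easier to compute the probability that all 20 are distinct.
P(all distinct) = 365/365 · 364/365 · ··· · 346/365 ≈ 0.589.
So the probability of at least one match is 1 − 0.589 = 0.411.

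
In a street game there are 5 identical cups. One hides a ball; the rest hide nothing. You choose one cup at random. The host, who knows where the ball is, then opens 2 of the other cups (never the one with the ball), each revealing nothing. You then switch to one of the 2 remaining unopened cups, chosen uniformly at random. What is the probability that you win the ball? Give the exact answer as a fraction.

Your original cup holds the ball with probability 1/5, so the other 4 collectively hold it with probability 4/5.
The host can always find 2 empty cups to open, so the reveals don't change that 4/5; it is now spread over the 2 remaining unopened cups.
P(win by switching) = (4/5) · (1/2) = 2/5.

2/5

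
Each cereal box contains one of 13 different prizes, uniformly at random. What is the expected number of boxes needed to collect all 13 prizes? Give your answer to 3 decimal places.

After i distinct types are collected, each trial gives a new one with probability (13−i)/13, so the expected wait for the next new type is 13/(13−i).
E = 13/13 + 13/12 + 13/11 + 13/10 + 13/9 + 13/8 + 13/7 + 13/6 + 13/5 + 13/4 + 13/3 + 13/2 + 13/1 = 1145993/27720 ≈ 41.342.

41.342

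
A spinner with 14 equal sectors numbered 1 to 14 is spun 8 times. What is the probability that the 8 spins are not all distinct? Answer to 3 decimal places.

0.918

P(all 8 different) = 14/14 · 13/14 · ··· · 7/14 ≈ 0.082.
P(at least two equal) = 1 − 0.082 = 0.918.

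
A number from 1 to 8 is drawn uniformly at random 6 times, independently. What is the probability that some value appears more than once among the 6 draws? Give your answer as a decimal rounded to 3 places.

P(all 6 different) = 8/8 · 7/8 · ··· · 3/8 ≈ 0.077.
P(at least two equal) = 1 − 0.077 = 0.923.

0.923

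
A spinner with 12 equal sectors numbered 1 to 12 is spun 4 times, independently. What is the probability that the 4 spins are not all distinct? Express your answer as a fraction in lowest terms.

41/96

P(all 4 different) = 12/12 · 11/12 · ··· · 9/12 = 55/96.
P(at least two equal) = 1 − 55/96 = 41/96.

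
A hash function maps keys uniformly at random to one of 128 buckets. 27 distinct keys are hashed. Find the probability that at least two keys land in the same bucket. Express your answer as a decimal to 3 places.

It's easier to compute the probability that all 27 are distinct.
P(all distinct) = 128/128 · 127/128 · ··· · 102/128 ≈ 0.052.
So the probability of at least one match is 1 − 0.052 = 0.948.

0.948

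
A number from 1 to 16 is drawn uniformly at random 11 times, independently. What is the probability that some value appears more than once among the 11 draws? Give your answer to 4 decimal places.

P(all 11 different) = 16/16 · 15/16 · ··· · 6/16 ≈ 0.0099.
P(at least two equal) = 1 − 0.0099 = 0.9901.

0.9901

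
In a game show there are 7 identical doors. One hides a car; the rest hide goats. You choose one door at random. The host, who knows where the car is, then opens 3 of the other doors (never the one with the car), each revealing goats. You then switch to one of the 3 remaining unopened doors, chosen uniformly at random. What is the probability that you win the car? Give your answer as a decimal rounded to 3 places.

Your original door holds the car with probability 1/7, so the other 6 collectively hold it with probability 6/7.
The host can always find 3 empty doors to open, so the reveals don't change that 6/7; it is now spread over the 3 remaining unopened doors.
P(win by switching) = (6/7) · (1/3) = 2/7 ≈ 0.286.

0.286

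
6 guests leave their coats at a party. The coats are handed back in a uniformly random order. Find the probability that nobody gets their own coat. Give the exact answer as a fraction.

This is the derangement probability: permutations of 6 with no fixed point.
D(6) = 6! · (1 − 1/1! + 1/2! − ··· + (−1)^6/6!) = 265.
P = 265/720 = 53/144.

53/144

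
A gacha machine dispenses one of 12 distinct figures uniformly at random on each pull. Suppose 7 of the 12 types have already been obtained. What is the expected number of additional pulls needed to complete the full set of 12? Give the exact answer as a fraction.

137/5

Starting from 7 distinct types, each trial gives a new one with probability (12−i)/12 when i types are held, so the wait for the next new type is 12/(12−i).
E = 12/5 + 12/4 + 12/3 + 12/2 + 12/1 = 137/5.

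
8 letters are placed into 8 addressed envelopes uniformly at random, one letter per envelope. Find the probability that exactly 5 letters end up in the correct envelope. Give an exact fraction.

1/360

Choose which 5 of the 8 are fixed: C(8,5) = 56 ways.
The remaining 3 must have no fixed point: D(3) = 2.
P = 56·2/40320 = 1/360.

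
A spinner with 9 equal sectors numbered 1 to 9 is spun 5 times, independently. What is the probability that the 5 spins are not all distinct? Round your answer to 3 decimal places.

0.744

P(all 5 different) = 9/9 · 8/9 · ··· · 5/9 ≈ 0.256.
P(at least two equal) = 1 − 0.256 = 0.744.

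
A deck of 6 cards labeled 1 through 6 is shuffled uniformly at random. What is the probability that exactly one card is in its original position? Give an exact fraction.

Choose which one is fixed: C(6,1) = 6 ways.
The remaining 5 must have no fixed point: D(5) = 44.
P = 6·44/720 = 11/30.

11/30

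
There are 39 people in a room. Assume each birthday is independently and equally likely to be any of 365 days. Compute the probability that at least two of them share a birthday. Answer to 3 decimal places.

It's easier to compute the probability that all 39 are distinct.
P(all distinct) = 365/365 · 364/365 · ··· · 327/365 ≈ 0.122.
So the probability of at least one match is 1 − 0.122 = 0.878.

0.878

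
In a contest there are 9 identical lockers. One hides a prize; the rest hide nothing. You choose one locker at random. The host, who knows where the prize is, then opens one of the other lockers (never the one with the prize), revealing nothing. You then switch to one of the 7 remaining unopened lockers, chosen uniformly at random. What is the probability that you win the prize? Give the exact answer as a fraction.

Your original locker holds the prize with probability 1/9, so the other 8 collectively hold it with probability 8/9.
The host can always find an empty locker to open, so this doesn't change that 8/9; it is now spread over the 7 remaining unopened lockers.
P(win by switching) = (8/9) · (1/7) = 8/63.

8/63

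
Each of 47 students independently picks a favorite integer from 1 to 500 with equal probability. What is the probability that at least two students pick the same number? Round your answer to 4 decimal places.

It's easier to compute the probability that all 47 are distinct.
P(all distinct) = 500/500 · 499/500 · ··· · 454/500 ≈ 0.1073.
So the probability of at least one match is 1 − 0.1073 = 0.8927.

0.8927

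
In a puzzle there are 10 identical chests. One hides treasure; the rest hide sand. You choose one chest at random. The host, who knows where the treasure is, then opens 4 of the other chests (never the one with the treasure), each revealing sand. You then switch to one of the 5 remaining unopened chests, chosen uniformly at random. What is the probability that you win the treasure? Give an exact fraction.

9/50

Your original chest holds the treasure with probability 1/10, so the other 9 collectively hold it with probability 9/10.
The host can always find 4 empty chests to open, so the reveals don't change that 9/10; it is now spread over the 5 remaining unopened chests.
P(win by switching) = (9/10) · (1/5) = 9/50.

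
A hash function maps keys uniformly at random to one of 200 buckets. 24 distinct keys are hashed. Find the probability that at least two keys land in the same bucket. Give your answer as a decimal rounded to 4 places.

It's easier to compute the probability that all 24 are distinct.
P(all distinct) = 200/200 · 199/200 · ··· · 177/200 ≈ 0.2375.
So the probability of at least one match is 1 − 0.2375 = 0.7625.

0.7625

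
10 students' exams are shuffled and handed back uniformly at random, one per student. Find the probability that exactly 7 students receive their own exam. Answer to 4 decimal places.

0.0001

Choose which 7 of the 10 are fixed: C(10,7) = 120 ways.
The remaining 3 must have no fixed point: D(3) = 2.
P = 120·2/3628800 = 1/15120 ≈ 0.0001.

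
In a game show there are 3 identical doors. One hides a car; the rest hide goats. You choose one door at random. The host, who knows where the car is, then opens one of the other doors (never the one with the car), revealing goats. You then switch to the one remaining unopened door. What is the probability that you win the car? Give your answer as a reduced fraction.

2/3

Your original door holds the car with probability 1/3, so the other 2 collectively hold it with probability 2/3.
The host can always find an empty door to open, so this doesn't change that 2/3; it is now spread over the 1 remaining unopened door.
P(win by switching) = (2/3) · (1/1) = 2/3.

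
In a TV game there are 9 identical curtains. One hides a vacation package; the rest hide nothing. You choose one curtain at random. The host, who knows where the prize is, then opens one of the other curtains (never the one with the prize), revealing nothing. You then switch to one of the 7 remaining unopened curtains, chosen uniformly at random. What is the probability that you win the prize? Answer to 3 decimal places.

0.127

Your original curtain holds the prize with probability 1/9, so the other 8 collectively hold it with probability 8/9.
The host can always find an empty curtain to open, so this doesn't change that 8/9; it is now spread over the 7 remaining unopened curtains.
P(win by switching) = (8/9) · (1/7) = 8/63 ≈ 0.127.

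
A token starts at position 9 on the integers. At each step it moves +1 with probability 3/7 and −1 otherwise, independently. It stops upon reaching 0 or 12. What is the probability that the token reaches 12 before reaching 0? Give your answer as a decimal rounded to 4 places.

Let r = q/p = (4/7)/(3/7) = 4/3. The recurrence P(i) = p·P(i+1) + q·P(i−1) with P(0)=0, P(12)=1 gives P(i) = (1 − r^i)/(1 − r^12).
P(9) = (1 − (4/3)^9) / (1 − (4/3)^12) = 176931/439075 ≈ 0.4030.

0.4030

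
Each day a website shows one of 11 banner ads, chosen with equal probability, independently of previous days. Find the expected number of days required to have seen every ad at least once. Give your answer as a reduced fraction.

83711/2520

After i distinct types are collected, each trial gives a new one with probability (11−i)/11, so the expected wait for the next new type is 11/(11−i).
E = 11/11 + 11/10 + 11/9 + 11/8 + 11/7 + 11/6 + 11/5 + 11/4 + 11/3 + 11/2 + 11/1 = 83711/2520.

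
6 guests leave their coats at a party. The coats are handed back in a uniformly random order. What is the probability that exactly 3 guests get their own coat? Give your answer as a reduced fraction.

Choose which 3 of the 6 are fixed: C(6,3) = 20 ways.
The remaining 3 must have no fixed point: D(3) = 2.
P = 20·2/720 = 1/18.

1/18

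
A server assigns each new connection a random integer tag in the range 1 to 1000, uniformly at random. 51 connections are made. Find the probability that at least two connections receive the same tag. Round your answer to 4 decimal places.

It's easier to compute the probability that all 51 are distinct.
P(all distinct) = 1000/1000 · 999/1000 · ··· · 950/1000 ≈ 0.2733.
So the probability of at least one match is 1 − 0.2733 = 0.7267.

0.7267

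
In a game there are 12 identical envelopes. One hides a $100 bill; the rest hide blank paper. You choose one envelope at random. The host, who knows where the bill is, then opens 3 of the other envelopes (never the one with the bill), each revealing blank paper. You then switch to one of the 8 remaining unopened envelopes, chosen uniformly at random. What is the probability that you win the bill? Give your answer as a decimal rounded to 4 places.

Your original envelope holds the bill with probability 1/12, so the other 11 collectively hold it with probability 11/12.
The host can always find 3 empty envelopes to open, so the reveals don't change that 11/12; it is now spread over the 8 remaining unopened envelopes.
P(win by switching) = (11/12) · (1/8) = 11/96 ≈ 0.1146.

0.1146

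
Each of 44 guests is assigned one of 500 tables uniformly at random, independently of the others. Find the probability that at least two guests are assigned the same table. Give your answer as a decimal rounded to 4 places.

It's easier to compute the probability that all 44 are distinct.
P(all distinct) = 500/500 · 499/500 · ··· · 457/500 ≈ 0.1424.
So the probability of at least one match is 1 − 0.1424 = 0.8576.

0.8576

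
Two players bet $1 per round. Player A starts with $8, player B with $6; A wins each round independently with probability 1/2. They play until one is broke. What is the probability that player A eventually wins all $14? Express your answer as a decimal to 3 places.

0.571

With a fair step, P(i) = ½P(i−1) + ½P(i+1) with P(0)=0, P(14)=1 has the linear solution P(i) = i/14.
P(8) = 8/14 = 4/7 ≈ 0.571.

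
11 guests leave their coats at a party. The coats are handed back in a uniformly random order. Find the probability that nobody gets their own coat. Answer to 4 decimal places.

0.3679

This is the derangement probability: permutations of 11 with no fixed point.
D(11) = 11! · (1 − 1/1! + 1/2! − ··· + (−1)^11/11!) = 14684570.
P = 14684570/39916800 = 1468457/3991680 ≈ 0.3679.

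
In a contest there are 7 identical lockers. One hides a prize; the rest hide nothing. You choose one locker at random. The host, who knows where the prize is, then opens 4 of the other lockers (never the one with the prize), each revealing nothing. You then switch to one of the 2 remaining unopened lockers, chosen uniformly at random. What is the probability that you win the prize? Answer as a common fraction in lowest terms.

Your original locker holds the prize with probability 1/7, so the other 6 collectively hold it with probability 6/7.
The host can always find 4 empty lockers to open, so the reveals don't change that 6/7; it is now spread over the 2 remaining unopened lockers.
P(win by switching) = (6/7) · (1/2) = 3/7.

3/7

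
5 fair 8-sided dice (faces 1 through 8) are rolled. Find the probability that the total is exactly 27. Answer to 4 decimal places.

There are 8^5 = 32768 equally likely outcomes.
The number of ordered 5-tuples from {1,…,8} summing to 27 is 1750.
P(sum = 27) = 1750/32768 = 875/16384 ≈ 0.0534.

0.0534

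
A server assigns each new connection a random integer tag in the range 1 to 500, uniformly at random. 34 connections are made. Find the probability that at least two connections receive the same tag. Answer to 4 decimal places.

0.6827

It's easier to compute the probability that all 34 are distinct.
P(all distinct) = 500/500 · 499/500 · ··· · 467/500 ≈ 0.3173.
So the probability of at least one match is 1 − 0.3173 = 0.6827.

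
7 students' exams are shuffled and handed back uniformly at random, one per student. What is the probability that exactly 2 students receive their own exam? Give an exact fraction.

11/60

Choose which 2 of the 7 are fixed: C(7,2) = 21 ways.
The remaining 5 must have no fixed point: D(5) = 44.
P = 21·44/5040 = 11/60.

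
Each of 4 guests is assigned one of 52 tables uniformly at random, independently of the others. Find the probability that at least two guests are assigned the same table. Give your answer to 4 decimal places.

It's easier to compute the probability that all 4 are distinct.
P(all distinct) = 52/52 · 51/52 · ··· · 49/52 ≈ 0.8886.
So the probability of at least one match is 1 − 0.8886 = 0.1114.

0.1114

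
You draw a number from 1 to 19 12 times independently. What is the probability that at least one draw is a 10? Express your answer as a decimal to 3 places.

P(no draw is a 10) = (18/19)^12 ≈ 0.523.
P(at least one) = 1 − 0.523 = 0.477.

0.477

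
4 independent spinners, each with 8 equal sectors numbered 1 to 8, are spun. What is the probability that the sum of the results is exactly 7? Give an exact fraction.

There are 8^4 = 4096 equally likely outcomes.
The number of ordered 4-tuples from {1,…,8} summing to 7 is 20.
P(sum = 7) = 20/4096 = 5/1024.

5/1024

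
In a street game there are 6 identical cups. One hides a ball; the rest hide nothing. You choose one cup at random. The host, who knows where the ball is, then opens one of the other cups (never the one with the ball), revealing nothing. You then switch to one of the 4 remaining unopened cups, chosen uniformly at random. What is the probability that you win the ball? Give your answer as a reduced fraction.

5/24

Your original cup holds the ball with probability 1/6, so the other 5 collectively hold it with probability 5/6.
The host can always find an empty cup to open, so this doesn't change that 5/6; it is now spread over the 4 remaining unopened cups.
P(win by switching) = (5/6) · (1/4) = 5/24.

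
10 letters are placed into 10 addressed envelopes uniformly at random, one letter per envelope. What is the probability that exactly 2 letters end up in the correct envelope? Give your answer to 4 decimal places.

Choose which 2 of the 10 are fixed: C(10,2) = 45 ways.
The remaining 8 must have no fixed point: D(8) = 14833.
P = 45·14833/3628800 = 2119/11520 ≈ 0.1839.

0.1839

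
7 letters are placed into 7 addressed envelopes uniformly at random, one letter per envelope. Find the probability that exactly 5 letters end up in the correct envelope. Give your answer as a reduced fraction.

Choose which 5 of the 7 are fixed: C(7,5) = 21 ways.
The remaining 2 must have no fixed point: D(2) = 1.
P = 21·1/5040 = 1/240.

1/240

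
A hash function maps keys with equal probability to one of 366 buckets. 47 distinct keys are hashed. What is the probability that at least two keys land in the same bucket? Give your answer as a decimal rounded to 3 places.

It's easier to compute the probability that all 47 are distinct.
P(all distinct) = 366/366 · 365/366 · ··· · 320/366 ≈ 0.046.
So the probability of at least one match is 1 − 0.046 = 0.954.

0.954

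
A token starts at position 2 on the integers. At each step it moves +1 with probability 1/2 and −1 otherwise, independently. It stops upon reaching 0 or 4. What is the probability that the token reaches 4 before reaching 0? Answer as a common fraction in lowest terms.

With a fair step, P(i) = ½P(i−1) + ½P(i+1) with P(0)=0, P(4)=1 has the linear solution P(i) = i/4.
P(2) = 2/4 = 1/2.

1/2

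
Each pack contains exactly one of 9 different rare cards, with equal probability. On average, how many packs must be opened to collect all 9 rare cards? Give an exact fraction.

After i distinct types are collected, each trial gives a new one with probability (9−i)/9, so the expected wait for the next new type is 9/(9−i).
E = 9/9 + 9/8 + 9/7 + 9/6 + 9/5 + 9/4 + 9/3 + 9/2 + 9/1 = 7129/280.

7129/280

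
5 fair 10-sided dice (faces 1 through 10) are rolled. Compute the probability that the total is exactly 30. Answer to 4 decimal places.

0.0563

There are 10^5 = 100000 equally likely outcomes.
The number of ordered 5-tuples from {1,…,10} summing to 30 is 5631.
P(sum = 30) = 5631/100000 ≈ 0.0563.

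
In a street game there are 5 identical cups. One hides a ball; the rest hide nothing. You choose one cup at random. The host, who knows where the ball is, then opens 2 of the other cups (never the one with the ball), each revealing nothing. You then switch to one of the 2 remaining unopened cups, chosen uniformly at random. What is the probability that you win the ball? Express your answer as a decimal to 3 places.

Your original cup holds the ball with probability 1/5, so the other 4 collectively hold it with probability 4/5.
The host can always find 2 empty cups to open, so the reveals don't change that 4/5; it is now spread over the 2 remaining unopened cups.
P(win by switching) = (4/5) · (1/2) = 2/5 ≈ 0.400.

0.400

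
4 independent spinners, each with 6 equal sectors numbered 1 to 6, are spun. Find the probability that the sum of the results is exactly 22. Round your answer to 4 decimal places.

There are 6^4 = 1296 equally likely outcomes.
The number of ordered 4-tuples from {1,…,6} summing to 22 is 10.
P(sum = 22) = 10/1296 = 5/648 ≈ 0.0077.

0.0077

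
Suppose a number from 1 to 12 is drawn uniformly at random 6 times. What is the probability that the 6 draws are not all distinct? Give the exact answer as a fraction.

P(all 6 different) = 12/12 · 11/12 · ··· · 7/12 = 385/1728.
P(at least two equal) = 1 − 385/1728 = 1343/1728.

1343/1728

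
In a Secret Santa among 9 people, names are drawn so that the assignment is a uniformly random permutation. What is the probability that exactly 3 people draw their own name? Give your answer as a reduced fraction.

Choose which 3 of the 9 are fixed: C(9,3) = 84 ways.
The remaining 6 must have no fixed point: D(6) = 265.
P = 84·265/362880 = 53/864.

53/864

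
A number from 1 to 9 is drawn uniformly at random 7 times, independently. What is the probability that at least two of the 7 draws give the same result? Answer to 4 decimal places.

P(all 7 different) = 9/9 · 8/9 · ··· · 3/9 ≈ 0.0379.
P(at least two equal) = 1 − 0.0379 = 0.9621.

0.9621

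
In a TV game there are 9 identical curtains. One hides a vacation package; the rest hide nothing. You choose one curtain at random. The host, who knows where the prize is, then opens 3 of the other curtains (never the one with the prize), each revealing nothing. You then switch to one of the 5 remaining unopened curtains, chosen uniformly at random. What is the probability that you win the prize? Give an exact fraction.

Your original curtain holds the prize with probability 1/9, so the other 8 collectively hold it with probability 8/9.
The host can always find 3 empty curtains to open, so the reveals don't change that 8/9; it is now spread over the 5 remaining unopened curtains.
P(win by switching) = (8/9) · (1/5) = 8/45.

8/45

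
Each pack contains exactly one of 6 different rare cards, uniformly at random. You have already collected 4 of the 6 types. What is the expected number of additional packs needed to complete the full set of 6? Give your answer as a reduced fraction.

9

Starting from 4 distinct types, each trial gives a new one with probability (6−i)/6 when i types are held, so the wait for the next new type is 6/(6−i).
E = 6/2 + 6/1 = 9.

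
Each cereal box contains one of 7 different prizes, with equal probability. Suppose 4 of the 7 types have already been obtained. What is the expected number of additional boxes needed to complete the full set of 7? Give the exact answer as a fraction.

77/6

Starting from 4 distinct types, each trial gives a new one with probability (7−i)/7 when i types are held, so the wait for the next new type is 7/(7−i).
E = 7/3 + 7/2 + 7/1 = 77/6.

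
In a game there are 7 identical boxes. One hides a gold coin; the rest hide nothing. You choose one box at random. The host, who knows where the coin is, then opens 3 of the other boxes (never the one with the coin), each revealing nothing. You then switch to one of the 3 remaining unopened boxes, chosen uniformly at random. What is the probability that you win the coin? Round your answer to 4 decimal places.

Your original box holds the coin with probability 1/7, so the other 6 collectively hold it with probability 6/7.
The host can always find 3 empty boxes to open, so the reveals don't change that 6/7; it is now spread over the 3 remaining unopened boxes.
P(win by switching) = (6/7) · (1/3) = 2/7 ≈ 0.2857.

0.2857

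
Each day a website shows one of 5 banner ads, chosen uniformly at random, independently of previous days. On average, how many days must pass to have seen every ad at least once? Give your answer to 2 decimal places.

11.42

After i distinct types are collected, each trial gives a new one with probability (5−i)/5, so the expected wait for the next new type is 5/(5−i).
E = 5/5 + 5/4 + 5/3 + 5/2 + 5/1 = 137/12 ≈ 11.42.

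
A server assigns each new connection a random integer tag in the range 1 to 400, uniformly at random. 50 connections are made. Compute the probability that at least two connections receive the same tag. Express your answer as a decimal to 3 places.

It's easier to compute the probability that all 50 are distinct.
P(all distinct) = 400/400 · 399/400 · ··· · 351/400 ≈ 0.041.
So the probability of at least one match is 1 − 0.041 = 0.959.

0.959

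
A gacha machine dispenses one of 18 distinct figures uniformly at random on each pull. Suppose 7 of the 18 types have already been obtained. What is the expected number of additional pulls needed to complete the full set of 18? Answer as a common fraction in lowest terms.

Starting from 7 distinct types, each trial gives a new one with probability (18−i)/18 when i types are held, so the wait for the next new type is 18/(18−i).
E = 18/11 + 18/10 + 18/9 + 18/8 + 18/7 + 18/6 + 18/5 + 18/4 + 18/3 + 18/2 + 18/1 = 83711/1540.

83711/1540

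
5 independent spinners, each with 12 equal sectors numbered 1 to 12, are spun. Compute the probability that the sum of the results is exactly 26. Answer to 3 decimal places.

0.036

There are 12^5 = 248832 equally likely outcomes.
The number of ordered 5-tuples from {1,…,12} summing to 26 is 9075.
P(sum = 26) = 9075/248832 = 3025/82944 ≈ 0.036.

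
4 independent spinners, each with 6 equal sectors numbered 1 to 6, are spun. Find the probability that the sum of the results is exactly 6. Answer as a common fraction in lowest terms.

5/648

There are 6^4 = 1296 equally likely outcomes.
The number of ordered 4-tuples from {1,…,6} summing to 6 is 10.
P(sum = 6) = 10/1296 = 5/648.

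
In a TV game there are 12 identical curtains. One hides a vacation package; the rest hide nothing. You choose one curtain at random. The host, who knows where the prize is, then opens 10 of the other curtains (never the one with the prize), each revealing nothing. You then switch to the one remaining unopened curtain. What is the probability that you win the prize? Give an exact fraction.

11/12

Your original curtain holds the prize with probability 1/12, so the other 11 collectively hold it with probability 11/12.
The host can always find 10 empty curtains to open, so the reveals don't change that 11/12; it is now spread over the 1 remaining unopened curtain.
P(win by switching) = (11/12) · (1/1) = 11/12.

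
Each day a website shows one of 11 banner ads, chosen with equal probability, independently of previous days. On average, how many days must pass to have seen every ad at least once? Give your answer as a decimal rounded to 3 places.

After i distinct types are collected, each trial gives a new one with probability (11−i)/11, so the expected wait for the next new type is 11/(11−i).
E = 11/11 + 11/10 + 11/9 + 11/8 + 11/7 + 11/6 + 11/5 + 11/4 + 11/3 + 11/2 + 11/1 = 83711/2520 ≈ 33.219.

33.219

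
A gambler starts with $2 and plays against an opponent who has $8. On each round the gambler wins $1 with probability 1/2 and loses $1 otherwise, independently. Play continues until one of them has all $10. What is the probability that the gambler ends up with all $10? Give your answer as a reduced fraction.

1/5

With a fair step, P(i) = ½P(i−1) + ½P(i+1) with P(0)=0, P(10)=1 has the linear solution P(i) = i/10.
P(2) = 2/10 = 1/5.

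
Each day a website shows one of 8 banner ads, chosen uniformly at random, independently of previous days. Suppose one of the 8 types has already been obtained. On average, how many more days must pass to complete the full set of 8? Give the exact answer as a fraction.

726/35

Starting from 1 distinct type, each trial gives a new one with probability (8−i)/8 when i types are held, so the wait for the next new type is 8/(8−i).
E = 8/7 + 8/6 + 8/5 + 8/4 + 8/3 + 8/2 + 8/1 = 726/35.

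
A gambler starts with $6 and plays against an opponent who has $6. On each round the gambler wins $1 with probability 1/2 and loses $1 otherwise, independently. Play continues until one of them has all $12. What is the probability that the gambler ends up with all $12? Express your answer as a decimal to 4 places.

0.5000

With a fair step, P(i) = ½P(i−1) + ½P(i+1) with P(0)=0, P(12)=1 has the linear solution P(i) = i/12.
P(6) = 6/12 = 1/2 ≈ 0.5000.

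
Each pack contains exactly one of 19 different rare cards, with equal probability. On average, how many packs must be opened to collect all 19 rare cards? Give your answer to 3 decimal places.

67.407

After i distinct types are collected, each trial gives a new one with probability (19−i)/19, so the expected wait for the next new type is 19/(19−i).
E = 19/19 + 19/18 + 19/17 + 19/16 + 19/15 + 19/14 + 19/13 + 19/12 + 19/11 + 19/10 + 19/9 + 19/8 + 19/7 + 19/6 + 19/5 + 19/4 + 19/3 + 19/2 + 19/1 = 275295799/4084080 ≈ 67.407.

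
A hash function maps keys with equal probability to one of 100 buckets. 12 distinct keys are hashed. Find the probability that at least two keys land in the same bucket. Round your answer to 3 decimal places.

0.497

It's easier to compute the probability that all 12 are distinct.
P(all distinct) = 100/100 · 99/100 · ··· · 89/100 ≈ 0.503.
So the probability of at least one match is 1 − 0.503 = 0.497.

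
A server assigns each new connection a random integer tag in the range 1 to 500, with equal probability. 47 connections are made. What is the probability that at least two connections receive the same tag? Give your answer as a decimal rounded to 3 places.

0.893

It's easier to compute the probability that all 47 are distinct.
P(all distinct) = 500/500 · 499/500 · ··· · 454/500 ≈ 0.107.
So the probability of at least one match is 1 − 0.107 = 0.893.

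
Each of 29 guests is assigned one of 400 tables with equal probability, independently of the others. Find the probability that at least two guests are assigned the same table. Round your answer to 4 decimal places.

It's easier to compute the probability that all 29 are distinct.
P(all distinct) = 400/400 · 399/400 · ··· · 372/400 ≈ 0.3535.
So the probability of at least one match is 1 − 0.3535 = 0.6465.

0.6465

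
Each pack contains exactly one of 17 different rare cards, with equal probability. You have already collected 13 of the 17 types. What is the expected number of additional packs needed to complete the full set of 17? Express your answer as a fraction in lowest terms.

425/12

Starting from 13 distinct types, each trial gives a new one with probability (17−i)/17 when i types are held, so the wait for the next new type is 17/(17−i).
E = 17/4 + 17/3 + 17/2 + 17/1 = 425/12.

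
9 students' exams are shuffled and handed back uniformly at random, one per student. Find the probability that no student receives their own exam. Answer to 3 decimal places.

This is the derangement probability: permutations of 9 with no fixed point.
D(9) = 9! · (1 − 1/1! + 1/2! − ··· + (−1)^9/9!) = 133496.
P = 133496/362880 = 16687/45360 ≈ 0.368.

0.368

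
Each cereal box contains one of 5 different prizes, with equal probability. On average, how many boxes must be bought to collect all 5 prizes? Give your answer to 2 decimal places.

11.42

After i distinct types are collected, each trial gives a new one with probability (5−i)/5, so the expected wait for the next new type is 5/(5−i).
E = 5/5 + 5/4 + 5/3 + 5/2 + 5/1 = 137/12 ≈ 11.42.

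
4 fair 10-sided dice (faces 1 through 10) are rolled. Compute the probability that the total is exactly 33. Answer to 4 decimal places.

There are 10^4 = 10000 equally likely outcomes.
The number of ordered 4-tuples from {1,…,10} summing to 33 is 120.
P(sum = 33) = 120/10000 = 3/250 ≈ 0.0120.

0.0120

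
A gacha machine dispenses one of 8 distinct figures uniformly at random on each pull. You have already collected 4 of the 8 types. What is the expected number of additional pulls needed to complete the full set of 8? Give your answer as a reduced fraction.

Starting from 4 distinct types, each trial gives a new one with probability (8−i)/8 when i types are held, so the wait for the next new type is 8/(8−i).
E = 8/4 + 8/3 + 8/2 + 8/1 = 50/3.

50/3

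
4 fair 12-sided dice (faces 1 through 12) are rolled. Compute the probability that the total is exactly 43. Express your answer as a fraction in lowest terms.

There are 12^4 = 20736 equally likely outcomes.
The number of ordered 4-tuples from {1,…,12} summing to 43 is 56.
P(sum = 43) = 56/20736 = 7/2592.

7/2592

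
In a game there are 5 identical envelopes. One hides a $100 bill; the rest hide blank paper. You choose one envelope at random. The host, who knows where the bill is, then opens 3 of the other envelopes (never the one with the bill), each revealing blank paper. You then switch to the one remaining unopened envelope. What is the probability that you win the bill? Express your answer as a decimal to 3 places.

Your original envelope holds the bill with probability 1/5, so the other 4 collectively hold it with probability 4/5.
The host can always find 3 empty envelopes to open, so the reveals don't change that 4/5; it is now spread over the 1 remaining unopened envelope.
P(win by switching) = (4/5) · (1/1) = 4/5 ≈ 0.800.

0.800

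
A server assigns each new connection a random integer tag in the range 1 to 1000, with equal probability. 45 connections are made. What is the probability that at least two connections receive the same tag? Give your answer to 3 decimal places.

0.634

It's easier to compute the probability that all 45 are distinct.
P(all distinct) = 1000/1000 · 999/1000 · ··· · 956/1000 ≈ 0.366.
So the probability of at least one match is 1 − 0.366 = 0.634.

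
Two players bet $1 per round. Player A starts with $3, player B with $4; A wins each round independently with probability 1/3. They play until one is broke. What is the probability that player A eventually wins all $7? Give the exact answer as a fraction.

7/127

Let r = q/p = (2/3)/(1/3) = 2. The recurrence P(i) = p·P(i+1) + q·P(i−1) with P(0)=0, P(7)=1 gives P(i) = (1 − r^i)/(1 − r^7).
P(3) = (1 − (2)^3) / (1 − (2)^7) = 7/127.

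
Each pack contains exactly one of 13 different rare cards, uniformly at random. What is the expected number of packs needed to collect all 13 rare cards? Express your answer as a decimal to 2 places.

41.34

After i distinct types are collected, each trial gives a new one with probability (13−i)/13, so the expected wait for the next new type is 13/(13−i).
E = 13/13 + 13/12 + 13/11 + 13/10 + 13/9 + 13/8 + 13/7 + 13/6 + 13/5 + 13/4 + 13/3 + 13/2 + 13/1 = 1145993/27720 ≈ 41.34.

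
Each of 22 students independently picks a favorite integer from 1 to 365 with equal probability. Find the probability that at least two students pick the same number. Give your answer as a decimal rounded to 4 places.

It's easier to compute the probability that all 22 are distinct.
P(all distinct) = 365/365 · 364/365 · ··· · 344/365 ≈ 0.5243.
So the probability of at least one match is 1 − 0.5243 = 0.4757.

0.4757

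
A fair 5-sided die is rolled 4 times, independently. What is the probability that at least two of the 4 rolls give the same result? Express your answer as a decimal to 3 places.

P(all 4 different) = 5/5 · 4/5 · ··· · 2/5 ≈ 0.192.
P(at least two equal) = 1 − 0.192 = 0.808.

0.808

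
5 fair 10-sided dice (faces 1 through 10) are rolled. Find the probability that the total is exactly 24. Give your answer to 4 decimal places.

There are 10^5 = 100000 equally likely outcomes.
The number of ordered 5-tuples from {1,…,10} summing to 24 is 5280.
P(sum = 24) = 5280/100000 = 33/625 ≈ 0.0528.

0.0528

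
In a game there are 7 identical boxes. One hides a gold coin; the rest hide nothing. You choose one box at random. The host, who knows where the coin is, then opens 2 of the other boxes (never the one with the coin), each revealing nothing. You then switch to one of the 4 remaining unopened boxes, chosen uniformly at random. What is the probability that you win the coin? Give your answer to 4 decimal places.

Your original box holds the coin with probability 1/7, so the other 6 collectively hold it with probability 6/7.
The host can always find 2 empty boxes to open, so the reveals don't change that 6/7; it is now spread over the 4 remaining unopened boxes.
P(win by switching) = (6/7) · (1/4) = 3/14 ≈ 0.2143.

0.2143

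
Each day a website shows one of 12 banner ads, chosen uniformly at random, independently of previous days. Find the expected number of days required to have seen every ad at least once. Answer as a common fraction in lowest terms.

86021/2310

After i distinct types are collected, each trial gives a new one with probability (12−i)/12, so the expected wait for the next new type is 12/(12−i).
E = 12/12 + 12/11 + 12/10 + 12/9 + 12/8 + 12/7 + 12/6 + 12/5 + 12/4 + 12/3 + 12/2 + 12/1 = 86021/2310.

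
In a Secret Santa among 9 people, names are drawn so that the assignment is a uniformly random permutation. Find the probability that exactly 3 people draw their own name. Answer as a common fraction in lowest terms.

53/864

Choose which 3 of the 9 are fixed: C(9,3) = 84 ways.
The remaining 6 must have no fixed point: D(6) = 265.
P = 84·265/362880 = 53/864.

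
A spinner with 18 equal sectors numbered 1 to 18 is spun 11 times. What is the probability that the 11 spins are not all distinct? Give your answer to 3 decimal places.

P(all 11 different) = 18/18 · 17/18 · ··· · 8/18 ≈ 0.020.
P(at least two equal) = 1 − 0.020 = 0.980.

0.980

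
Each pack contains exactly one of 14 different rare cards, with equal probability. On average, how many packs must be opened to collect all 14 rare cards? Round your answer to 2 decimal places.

After i distinct types are collected, each trial gives a new one with probability (14−i)/14, so the expected wait for the next new type is 14/(14−i).
E = 14/14 + 14/13 + 14/12 + 14/11 + 14/10 + 14/9 + 14/8 + 14/7 + 14/6 + 14/5 + 14/4 + 14/3 + 14/2 + 14/1 = 1171733/25740 ≈ 45.52.

45.52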